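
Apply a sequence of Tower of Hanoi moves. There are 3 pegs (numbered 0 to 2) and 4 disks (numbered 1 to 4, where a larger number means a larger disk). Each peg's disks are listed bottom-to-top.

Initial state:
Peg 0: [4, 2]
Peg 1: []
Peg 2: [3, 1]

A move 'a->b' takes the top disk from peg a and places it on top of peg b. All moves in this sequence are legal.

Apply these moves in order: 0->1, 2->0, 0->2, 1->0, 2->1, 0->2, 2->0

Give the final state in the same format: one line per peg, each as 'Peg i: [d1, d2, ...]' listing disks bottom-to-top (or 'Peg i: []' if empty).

Answer: Peg 0: [4, 2]
Peg 1: [1]
Peg 2: [3]

Derivation:
After move 1 (0->1):
Peg 0: [4]
Peg 1: [2]
Peg 2: [3, 1]

After move 2 (2->0):
Peg 0: [4, 1]
Peg 1: [2]
Peg 2: [3]

After move 3 (0->2):
Peg 0: [4]
Peg 1: [2]
Peg 2: [3, 1]

After move 4 (1->0):
Peg 0: [4, 2]
Peg 1: []
Peg 2: [3, 1]

After move 5 (2->1):
Peg 0: [4, 2]
Peg 1: [1]
Peg 2: [3]

After move 6 (0->2):
Peg 0: [4]
Peg 1: [1]
Peg 2: [3, 2]

After move 7 (2->0):
Peg 0: [4, 2]
Peg 1: [1]
Peg 2: [3]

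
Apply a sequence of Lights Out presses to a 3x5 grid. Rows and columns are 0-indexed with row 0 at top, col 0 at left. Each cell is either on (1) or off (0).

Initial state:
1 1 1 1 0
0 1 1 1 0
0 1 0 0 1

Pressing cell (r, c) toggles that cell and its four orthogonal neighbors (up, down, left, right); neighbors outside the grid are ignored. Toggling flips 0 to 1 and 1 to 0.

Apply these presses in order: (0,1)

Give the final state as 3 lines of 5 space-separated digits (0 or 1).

After press 1 at (0,1):
0 0 0 1 0
0 0 1 1 0
0 1 0 0 1

Answer: 0 0 0 1 0
0 0 1 1 0
0 1 0 0 1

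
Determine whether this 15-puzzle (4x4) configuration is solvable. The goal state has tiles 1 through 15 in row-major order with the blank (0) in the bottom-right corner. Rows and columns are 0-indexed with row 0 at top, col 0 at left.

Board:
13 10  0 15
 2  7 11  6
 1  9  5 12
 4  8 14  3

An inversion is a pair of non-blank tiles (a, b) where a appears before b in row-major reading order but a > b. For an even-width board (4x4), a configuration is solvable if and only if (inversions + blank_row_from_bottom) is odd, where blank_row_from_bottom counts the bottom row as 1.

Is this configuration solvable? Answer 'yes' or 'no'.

Answer: no

Derivation:
Inversions: 62
Blank is in row 0 (0-indexed from top), which is row 4 counting from the bottom (bottom = 1).
62 + 4 = 66, which is even, so the puzzle is not solvable.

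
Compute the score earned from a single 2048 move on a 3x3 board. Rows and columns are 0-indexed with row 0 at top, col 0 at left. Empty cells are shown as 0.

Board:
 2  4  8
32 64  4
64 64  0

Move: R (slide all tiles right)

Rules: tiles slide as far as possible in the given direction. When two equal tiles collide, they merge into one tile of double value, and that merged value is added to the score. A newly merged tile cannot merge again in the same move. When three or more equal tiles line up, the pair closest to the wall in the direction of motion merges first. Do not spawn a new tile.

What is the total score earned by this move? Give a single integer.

Answer: 128

Derivation:
Slide right:
row 0: [2, 4, 8] -> [2, 4, 8]  score +0 (running 0)
row 1: [32, 64, 4] -> [32, 64, 4]  score +0 (running 0)
row 2: [64, 64, 0] -> [0, 0, 128]  score +128 (running 128)
Board after move:
  2   4   8
 32  64   4
  0   0 128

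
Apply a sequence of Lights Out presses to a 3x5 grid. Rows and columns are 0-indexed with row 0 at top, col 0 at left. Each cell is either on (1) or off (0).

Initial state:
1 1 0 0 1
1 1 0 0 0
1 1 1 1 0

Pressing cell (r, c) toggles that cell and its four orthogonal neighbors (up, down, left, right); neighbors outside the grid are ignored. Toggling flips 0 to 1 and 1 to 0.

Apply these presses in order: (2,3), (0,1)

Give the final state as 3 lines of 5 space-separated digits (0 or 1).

Answer: 0 0 1 0 1
1 0 0 1 0
1 1 0 0 1

Derivation:
After press 1 at (2,3):
1 1 0 0 1
1 1 0 1 0
1 1 0 0 1

After press 2 at (0,1):
0 0 1 0 1
1 0 0 1 0
1 1 0 0 1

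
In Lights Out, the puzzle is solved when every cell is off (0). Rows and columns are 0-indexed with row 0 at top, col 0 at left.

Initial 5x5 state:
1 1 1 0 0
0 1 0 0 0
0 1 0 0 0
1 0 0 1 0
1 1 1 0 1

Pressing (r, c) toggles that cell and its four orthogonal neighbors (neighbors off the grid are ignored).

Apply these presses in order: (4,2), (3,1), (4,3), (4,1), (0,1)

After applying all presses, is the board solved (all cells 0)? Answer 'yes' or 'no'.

After press 1 at (4,2):
1 1 1 0 0
0 1 0 0 0
0 1 0 0 0
1 0 1 1 0
1 0 0 1 1

After press 2 at (3,1):
1 1 1 0 0
0 1 0 0 0
0 0 0 0 0
0 1 0 1 0
1 1 0 1 1

After press 3 at (4,3):
1 1 1 0 0
0 1 0 0 0
0 0 0 0 0
0 1 0 0 0
1 1 1 0 0

After press 4 at (4,1):
1 1 1 0 0
0 1 0 0 0
0 0 0 0 0
0 0 0 0 0
0 0 0 0 0

After press 5 at (0,1):
0 0 0 0 0
0 0 0 0 0
0 0 0 0 0
0 0 0 0 0
0 0 0 0 0

Lights still on: 0

Answer: yes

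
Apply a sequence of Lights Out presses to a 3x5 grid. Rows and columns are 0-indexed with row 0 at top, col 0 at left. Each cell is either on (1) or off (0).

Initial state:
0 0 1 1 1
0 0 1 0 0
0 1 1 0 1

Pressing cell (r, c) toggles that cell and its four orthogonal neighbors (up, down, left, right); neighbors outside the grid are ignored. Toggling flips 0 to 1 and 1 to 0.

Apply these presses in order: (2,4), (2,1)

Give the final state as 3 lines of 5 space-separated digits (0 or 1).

After press 1 at (2,4):
0 0 1 1 1
0 0 1 0 1
0 1 1 1 0

After press 2 at (2,1):
0 0 1 1 1
0 1 1 0 1
1 0 0 1 0

Answer: 0 0 1 1 1
0 1 1 0 1
1 0 0 1 0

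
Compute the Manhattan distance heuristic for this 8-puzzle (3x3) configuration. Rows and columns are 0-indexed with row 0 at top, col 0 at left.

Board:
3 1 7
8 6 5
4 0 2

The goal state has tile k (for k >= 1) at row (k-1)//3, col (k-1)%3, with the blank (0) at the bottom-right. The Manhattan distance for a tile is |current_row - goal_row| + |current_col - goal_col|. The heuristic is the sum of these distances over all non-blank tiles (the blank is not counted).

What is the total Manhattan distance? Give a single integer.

Tile 3: at (0,0), goal (0,2), distance |0-0|+|0-2| = 2
Tile 1: at (0,1), goal (0,0), distance |0-0|+|1-0| = 1
Tile 7: at (0,2), goal (2,0), distance |0-2|+|2-0| = 4
Tile 8: at (1,0), goal (2,1), distance |1-2|+|0-1| = 2
Tile 6: at (1,1), goal (1,2), distance |1-1|+|1-2| = 1
Tile 5: at (1,2), goal (1,1), distance |1-1|+|2-1| = 1
Tile 4: at (2,0), goal (1,0), distance |2-1|+|0-0| = 1
Tile 2: at (2,2), goal (0,1), distance |2-0|+|2-1| = 3
Sum: 2 + 1 + 4 + 2 + 1 + 1 + 1 + 3 = 15

Answer: 15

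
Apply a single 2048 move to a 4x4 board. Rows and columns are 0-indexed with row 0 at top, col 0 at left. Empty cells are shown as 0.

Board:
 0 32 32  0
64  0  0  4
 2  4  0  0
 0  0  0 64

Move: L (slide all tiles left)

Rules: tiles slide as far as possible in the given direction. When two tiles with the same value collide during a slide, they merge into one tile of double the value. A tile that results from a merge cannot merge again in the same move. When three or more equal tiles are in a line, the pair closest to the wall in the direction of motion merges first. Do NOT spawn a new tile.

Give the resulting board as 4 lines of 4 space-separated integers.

Answer: 64  0  0  0
64  4  0  0
 2  4  0  0
64  0  0  0

Derivation:
Slide left:
row 0: [0, 32, 32, 0] -> [64, 0, 0, 0]
row 1: [64, 0, 0, 4] -> [64, 4, 0, 0]
row 2: [2, 4, 0, 0] -> [2, 4, 0, 0]
row 3: [0, 0, 0, 64] -> [64, 0, 0, 0]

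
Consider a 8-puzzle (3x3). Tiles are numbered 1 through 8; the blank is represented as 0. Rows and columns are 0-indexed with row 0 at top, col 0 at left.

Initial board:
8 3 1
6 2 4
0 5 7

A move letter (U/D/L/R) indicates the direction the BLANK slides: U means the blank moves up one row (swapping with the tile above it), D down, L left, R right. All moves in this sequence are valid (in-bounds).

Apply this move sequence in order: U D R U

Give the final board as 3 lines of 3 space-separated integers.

After move 1 (U):
8 3 1
0 2 4
6 5 7

After move 2 (D):
8 3 1
6 2 4
0 5 7

After move 3 (R):
8 3 1
6 2 4
5 0 7

After move 4 (U):
8 3 1
6 0 4
5 2 7

Answer: 8 3 1
6 0 4
5 2 7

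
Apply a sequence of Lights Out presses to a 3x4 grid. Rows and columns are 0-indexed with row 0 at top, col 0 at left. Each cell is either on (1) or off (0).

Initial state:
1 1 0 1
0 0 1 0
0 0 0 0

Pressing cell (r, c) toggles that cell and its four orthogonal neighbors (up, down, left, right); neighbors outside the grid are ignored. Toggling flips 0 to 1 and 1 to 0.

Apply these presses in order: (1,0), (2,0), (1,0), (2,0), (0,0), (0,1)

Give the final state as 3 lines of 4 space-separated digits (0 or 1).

After press 1 at (1,0):
0 1 0 1
1 1 1 0
1 0 0 0

After press 2 at (2,0):
0 1 0 1
0 1 1 0
0 1 0 0

After press 3 at (1,0):
1 1 0 1
1 0 1 0
1 1 0 0

After press 4 at (2,0):
1 1 0 1
0 0 1 0
0 0 0 0

After press 5 at (0,0):
0 0 0 1
1 0 1 0
0 0 0 0

After press 6 at (0,1):
1 1 1 1
1 1 1 0
0 0 0 0

Answer: 1 1 1 1
1 1 1 0
0 0 0 0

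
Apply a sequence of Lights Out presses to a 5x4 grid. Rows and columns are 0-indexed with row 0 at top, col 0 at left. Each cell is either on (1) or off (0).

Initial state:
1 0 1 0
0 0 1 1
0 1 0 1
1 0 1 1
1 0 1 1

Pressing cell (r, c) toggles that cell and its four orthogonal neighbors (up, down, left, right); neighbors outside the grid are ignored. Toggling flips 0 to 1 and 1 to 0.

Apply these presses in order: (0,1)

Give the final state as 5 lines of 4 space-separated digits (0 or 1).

Answer: 0 1 0 0
0 1 1 1
0 1 0 1
1 0 1 1
1 0 1 1

Derivation:
After press 1 at (0,1):
0 1 0 0
0 1 1 1
0 1 0 1
1 0 1 1
1 0 1 1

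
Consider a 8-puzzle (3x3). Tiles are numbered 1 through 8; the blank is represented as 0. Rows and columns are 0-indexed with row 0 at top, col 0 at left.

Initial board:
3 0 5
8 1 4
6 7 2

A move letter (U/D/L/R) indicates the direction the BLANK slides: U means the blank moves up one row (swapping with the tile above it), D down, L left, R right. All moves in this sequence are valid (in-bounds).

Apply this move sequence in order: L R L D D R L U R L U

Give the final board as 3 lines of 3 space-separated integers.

After move 1 (L):
0 3 5
8 1 4
6 7 2

After move 2 (R):
3 0 5
8 1 4
6 7 2

After move 3 (L):
0 3 5
8 1 4
6 7 2

After move 4 (D):
8 3 5
0 1 4
6 7 2

After move 5 (D):
8 3 5
6 1 4
0 7 2

After move 6 (R):
8 3 5
6 1 4
7 0 2

After move 7 (L):
8 3 5
6 1 4
0 7 2

After move 8 (U):
8 3 5
0 1 4
6 7 2

After move 9 (R):
8 3 5
1 0 4
6 7 2

After move 10 (L):
8 3 5
0 1 4
6 7 2

After move 11 (U):
0 3 5
8 1 4
6 7 2

Answer: 0 3 5
8 1 4
6 7 2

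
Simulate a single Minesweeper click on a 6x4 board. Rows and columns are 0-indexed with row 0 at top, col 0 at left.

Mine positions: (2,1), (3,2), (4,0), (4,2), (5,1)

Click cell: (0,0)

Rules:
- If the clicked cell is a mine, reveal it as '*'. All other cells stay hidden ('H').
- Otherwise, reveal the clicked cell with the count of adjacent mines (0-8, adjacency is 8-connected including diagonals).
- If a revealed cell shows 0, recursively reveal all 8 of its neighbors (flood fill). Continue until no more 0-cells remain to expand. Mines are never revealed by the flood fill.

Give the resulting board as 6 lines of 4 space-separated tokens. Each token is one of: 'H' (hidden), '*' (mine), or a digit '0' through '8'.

0 0 0 0
1 1 1 0
H H 2 1
H H H H
H H H H
H H H H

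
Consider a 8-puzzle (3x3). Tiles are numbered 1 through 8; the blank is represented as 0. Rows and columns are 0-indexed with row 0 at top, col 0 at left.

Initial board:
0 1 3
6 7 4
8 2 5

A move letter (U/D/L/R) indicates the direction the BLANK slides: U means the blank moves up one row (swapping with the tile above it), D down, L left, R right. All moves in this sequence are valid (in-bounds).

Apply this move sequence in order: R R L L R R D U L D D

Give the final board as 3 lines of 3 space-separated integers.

Answer: 1 7 3
6 2 4
8 0 5

Derivation:
After move 1 (R):
1 0 3
6 7 4
8 2 5

After move 2 (R):
1 3 0
6 7 4
8 2 5

After move 3 (L):
1 0 3
6 7 4
8 2 5

After move 4 (L):
0 1 3
6 7 4
8 2 5

After move 5 (R):
1 0 3
6 7 4
8 2 5

After move 6 (R):
1 3 0
6 7 4
8 2 5

After move 7 (D):
1 3 4
6 7 0
8 2 5

After move 8 (U):
1 3 0
6 7 4
8 2 5

After move 9 (L):
1 0 3
6 7 4
8 2 5

After move 10 (D):
1 7 3
6 0 4
8 2 5

After move 11 (D):
1 7 3
6 2 4
8 0 5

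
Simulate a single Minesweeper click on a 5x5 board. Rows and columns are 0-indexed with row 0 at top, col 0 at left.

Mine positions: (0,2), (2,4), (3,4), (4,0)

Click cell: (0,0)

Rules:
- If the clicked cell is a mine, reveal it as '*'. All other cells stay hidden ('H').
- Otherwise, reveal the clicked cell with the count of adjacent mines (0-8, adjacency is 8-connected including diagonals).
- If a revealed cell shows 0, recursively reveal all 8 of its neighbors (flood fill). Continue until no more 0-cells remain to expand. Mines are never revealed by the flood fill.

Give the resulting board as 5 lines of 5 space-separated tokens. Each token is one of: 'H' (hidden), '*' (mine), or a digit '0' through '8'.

0 1 H H H
0 1 1 2 H
0 0 0 2 H
1 1 0 2 H
H 1 0 1 H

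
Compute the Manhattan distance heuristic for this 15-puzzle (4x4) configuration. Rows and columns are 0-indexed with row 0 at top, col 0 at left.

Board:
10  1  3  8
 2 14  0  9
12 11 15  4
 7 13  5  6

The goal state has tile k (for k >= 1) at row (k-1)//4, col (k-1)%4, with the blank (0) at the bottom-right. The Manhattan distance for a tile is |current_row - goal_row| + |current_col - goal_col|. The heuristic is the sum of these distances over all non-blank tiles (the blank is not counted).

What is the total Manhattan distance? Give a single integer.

Tile 10: (0,0)->(2,1) = 3
Tile 1: (0,1)->(0,0) = 1
Tile 3: (0,2)->(0,2) = 0
Tile 8: (0,3)->(1,3) = 1
Tile 2: (1,0)->(0,1) = 2
Tile 14: (1,1)->(3,1) = 2
Tile 9: (1,3)->(2,0) = 4
Tile 12: (2,0)->(2,3) = 3
Tile 11: (2,1)->(2,2) = 1
Tile 15: (2,2)->(3,2) = 1
Tile 4: (2,3)->(0,3) = 2
Tile 7: (3,0)->(1,2) = 4
Tile 13: (3,1)->(3,0) = 1
Tile 5: (3,2)->(1,0) = 4
Tile 6: (3,3)->(1,1) = 4
Sum: 3 + 1 + 0 + 1 + 2 + 2 + 4 + 3 + 1 + 1 + 2 + 4 + 1 + 4 + 4 = 33

Answer: 33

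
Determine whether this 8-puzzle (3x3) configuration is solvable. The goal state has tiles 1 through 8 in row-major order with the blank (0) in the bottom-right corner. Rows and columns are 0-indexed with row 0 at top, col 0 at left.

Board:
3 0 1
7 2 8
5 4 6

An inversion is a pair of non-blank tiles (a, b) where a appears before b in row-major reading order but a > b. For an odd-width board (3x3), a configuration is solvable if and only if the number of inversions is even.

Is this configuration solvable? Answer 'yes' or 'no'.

Inversions (pairs i<j in row-major order where tile[i] > tile[j] > 0): 10
10 is even, so the puzzle is solvable.

Answer: yes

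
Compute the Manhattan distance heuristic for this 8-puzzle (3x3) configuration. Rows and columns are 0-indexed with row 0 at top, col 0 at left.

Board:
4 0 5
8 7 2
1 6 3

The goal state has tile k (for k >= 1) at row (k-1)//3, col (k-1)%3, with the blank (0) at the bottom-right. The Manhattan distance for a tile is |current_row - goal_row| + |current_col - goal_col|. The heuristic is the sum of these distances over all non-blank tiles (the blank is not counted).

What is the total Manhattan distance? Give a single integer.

Answer: 15

Derivation:
Tile 4: (0,0)->(1,0) = 1
Tile 5: (0,2)->(1,1) = 2
Tile 8: (1,0)->(2,1) = 2
Tile 7: (1,1)->(2,0) = 2
Tile 2: (1,2)->(0,1) = 2
Tile 1: (2,0)->(0,0) = 2
Tile 6: (2,1)->(1,2) = 2
Tile 3: (2,2)->(0,2) = 2
Sum: 1 + 2 + 2 + 2 + 2 + 2 + 2 + 2 = 15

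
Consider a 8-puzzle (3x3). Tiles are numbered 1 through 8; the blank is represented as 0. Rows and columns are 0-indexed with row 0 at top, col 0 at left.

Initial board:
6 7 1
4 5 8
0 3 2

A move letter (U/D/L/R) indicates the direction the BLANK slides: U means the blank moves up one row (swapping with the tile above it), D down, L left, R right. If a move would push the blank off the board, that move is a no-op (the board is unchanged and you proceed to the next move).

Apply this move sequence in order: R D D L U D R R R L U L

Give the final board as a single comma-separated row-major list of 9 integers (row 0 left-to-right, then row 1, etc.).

After move 1 (R):
6 7 1
4 5 8
3 0 2

After move 2 (D):
6 7 1
4 5 8
3 0 2

After move 3 (D):
6 7 1
4 5 8
3 0 2

After move 4 (L):
6 7 1
4 5 8
0 3 2

After move 5 (U):
6 7 1
0 5 8
4 3 2

After move 6 (D):
6 7 1
4 5 8
0 3 2

After move 7 (R):
6 7 1
4 5 8
3 0 2

After move 8 (R):
6 7 1
4 5 8
3 2 0

After move 9 (R):
6 7 1
4 5 8
3 2 0

After move 10 (L):
6 7 1
4 5 8
3 0 2

After move 11 (U):
6 7 1
4 0 8
3 5 2

After move 12 (L):
6 7 1
0 4 8
3 5 2

Answer: 6, 7, 1, 0, 4, 8, 3, 5, 2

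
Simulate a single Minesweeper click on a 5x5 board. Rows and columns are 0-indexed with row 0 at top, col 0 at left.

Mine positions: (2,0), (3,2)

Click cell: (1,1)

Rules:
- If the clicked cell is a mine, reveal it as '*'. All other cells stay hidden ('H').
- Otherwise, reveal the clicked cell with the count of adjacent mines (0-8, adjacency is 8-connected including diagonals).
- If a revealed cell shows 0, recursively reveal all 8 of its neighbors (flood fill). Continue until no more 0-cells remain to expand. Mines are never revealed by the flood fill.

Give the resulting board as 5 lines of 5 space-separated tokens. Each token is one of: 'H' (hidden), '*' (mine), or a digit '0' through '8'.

H H H H H
H 1 H H H
H H H H H
H H H H H
H H H H H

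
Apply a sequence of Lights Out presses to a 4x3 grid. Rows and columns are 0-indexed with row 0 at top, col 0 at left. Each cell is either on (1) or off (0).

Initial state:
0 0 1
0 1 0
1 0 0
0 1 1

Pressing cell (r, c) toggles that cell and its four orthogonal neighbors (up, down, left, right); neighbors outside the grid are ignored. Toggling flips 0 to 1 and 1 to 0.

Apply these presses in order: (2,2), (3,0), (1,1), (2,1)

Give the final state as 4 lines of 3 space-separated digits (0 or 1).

After press 1 at (2,2):
0 0 1
0 1 1
1 1 1
0 1 0

After press 2 at (3,0):
0 0 1
0 1 1
0 1 1
1 0 0

After press 3 at (1,1):
0 1 1
1 0 0
0 0 1
1 0 0

After press 4 at (2,1):
0 1 1
1 1 0
1 1 0
1 1 0

Answer: 0 1 1
1 1 0
1 1 0
1 1 0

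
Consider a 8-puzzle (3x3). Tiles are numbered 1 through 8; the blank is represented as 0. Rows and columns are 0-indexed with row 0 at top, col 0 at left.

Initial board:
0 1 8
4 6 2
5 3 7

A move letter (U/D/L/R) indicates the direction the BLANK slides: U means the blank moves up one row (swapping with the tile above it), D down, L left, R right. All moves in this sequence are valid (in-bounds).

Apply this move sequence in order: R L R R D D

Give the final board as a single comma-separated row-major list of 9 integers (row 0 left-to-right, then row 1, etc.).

Answer: 1, 8, 2, 4, 6, 7, 5, 3, 0

Derivation:
After move 1 (R):
1 0 8
4 6 2
5 3 7

After move 2 (L):
0 1 8
4 6 2
5 3 7

After move 3 (R):
1 0 8
4 6 2
5 3 7

After move 4 (R):
1 8 0
4 6 2
5 3 7

After move 5 (D):
1 8 2
4 6 0
5 3 7

After move 6 (D):
1 8 2
4 6 7
5 3 0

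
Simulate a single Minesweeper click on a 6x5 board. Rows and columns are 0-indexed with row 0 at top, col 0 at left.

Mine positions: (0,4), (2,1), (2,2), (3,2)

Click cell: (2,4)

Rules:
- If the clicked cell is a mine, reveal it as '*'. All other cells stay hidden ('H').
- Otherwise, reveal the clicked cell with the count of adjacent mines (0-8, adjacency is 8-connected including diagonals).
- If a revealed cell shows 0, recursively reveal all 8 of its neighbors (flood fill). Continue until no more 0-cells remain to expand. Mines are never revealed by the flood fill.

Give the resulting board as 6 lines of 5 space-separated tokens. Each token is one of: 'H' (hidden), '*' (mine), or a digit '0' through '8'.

H H H H H
H H H 2 1
H H H 2 0
1 3 H 2 0
0 1 1 1 0
0 0 0 0 0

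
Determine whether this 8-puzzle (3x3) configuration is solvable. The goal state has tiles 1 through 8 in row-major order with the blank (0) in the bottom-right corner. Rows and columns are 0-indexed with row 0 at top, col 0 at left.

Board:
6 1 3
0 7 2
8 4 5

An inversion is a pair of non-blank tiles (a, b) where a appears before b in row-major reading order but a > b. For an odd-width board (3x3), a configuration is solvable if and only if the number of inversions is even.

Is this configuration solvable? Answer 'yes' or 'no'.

Inversions (pairs i<j in row-major order where tile[i] > tile[j] > 0): 11
11 is odd, so the puzzle is not solvable.

Answer: no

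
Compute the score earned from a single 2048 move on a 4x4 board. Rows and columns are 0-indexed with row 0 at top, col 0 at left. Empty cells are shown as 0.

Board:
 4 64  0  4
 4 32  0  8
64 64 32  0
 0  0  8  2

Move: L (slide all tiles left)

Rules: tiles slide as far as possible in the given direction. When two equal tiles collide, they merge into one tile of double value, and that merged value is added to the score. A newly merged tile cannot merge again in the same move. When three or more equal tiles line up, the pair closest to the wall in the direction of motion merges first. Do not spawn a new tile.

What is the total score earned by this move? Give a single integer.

Slide left:
row 0: [4, 64, 0, 4] -> [4, 64, 4, 0]  score +0 (running 0)
row 1: [4, 32, 0, 8] -> [4, 32, 8, 0]  score +0 (running 0)
row 2: [64, 64, 32, 0] -> [128, 32, 0, 0]  score +128 (running 128)
row 3: [0, 0, 8, 2] -> [8, 2, 0, 0]  score +0 (running 128)
Board after move:
  4  64   4   0
  4  32   8   0
128  32   0   0
  8   2   0   0

Answer: 128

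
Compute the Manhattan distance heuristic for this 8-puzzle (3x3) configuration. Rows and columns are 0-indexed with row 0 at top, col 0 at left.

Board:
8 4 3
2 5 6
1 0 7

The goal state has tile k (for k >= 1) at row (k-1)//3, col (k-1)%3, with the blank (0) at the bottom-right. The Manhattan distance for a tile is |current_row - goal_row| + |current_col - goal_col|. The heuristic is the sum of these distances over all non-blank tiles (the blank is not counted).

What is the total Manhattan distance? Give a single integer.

Tile 8: (0,0)->(2,1) = 3
Tile 4: (0,1)->(1,0) = 2
Tile 3: (0,2)->(0,2) = 0
Tile 2: (1,0)->(0,1) = 2
Tile 5: (1,1)->(1,1) = 0
Tile 6: (1,2)->(1,2) = 0
Tile 1: (2,0)->(0,0) = 2
Tile 7: (2,2)->(2,0) = 2
Sum: 3 + 2 + 0 + 2 + 0 + 0 + 2 + 2 = 11

Answer: 11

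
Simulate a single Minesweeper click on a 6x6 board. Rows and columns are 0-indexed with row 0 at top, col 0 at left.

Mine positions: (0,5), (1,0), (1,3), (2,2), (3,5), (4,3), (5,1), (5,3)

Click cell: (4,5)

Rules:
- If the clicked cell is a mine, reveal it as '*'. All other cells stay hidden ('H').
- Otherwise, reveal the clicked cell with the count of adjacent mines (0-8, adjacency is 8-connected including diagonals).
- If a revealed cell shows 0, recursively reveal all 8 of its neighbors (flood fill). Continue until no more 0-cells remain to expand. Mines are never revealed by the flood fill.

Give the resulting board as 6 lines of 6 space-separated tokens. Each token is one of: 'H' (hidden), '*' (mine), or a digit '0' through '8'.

H H H H H H
H H H H H H
H H H H H H
H H H H H H
H H H H H 1
H H H H H H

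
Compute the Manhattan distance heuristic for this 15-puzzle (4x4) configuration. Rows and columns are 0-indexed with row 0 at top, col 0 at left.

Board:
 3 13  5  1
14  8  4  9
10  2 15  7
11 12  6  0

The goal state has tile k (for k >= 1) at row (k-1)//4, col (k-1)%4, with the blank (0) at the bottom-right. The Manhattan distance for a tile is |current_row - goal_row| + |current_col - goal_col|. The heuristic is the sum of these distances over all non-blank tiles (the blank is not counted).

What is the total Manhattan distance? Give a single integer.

Tile 3: (0,0)->(0,2) = 2
Tile 13: (0,1)->(3,0) = 4
Tile 5: (0,2)->(1,0) = 3
Tile 1: (0,3)->(0,0) = 3
Tile 14: (1,0)->(3,1) = 3
Tile 8: (1,1)->(1,3) = 2
Tile 4: (1,2)->(0,3) = 2
Tile 9: (1,3)->(2,0) = 4
Tile 10: (2,0)->(2,1) = 1
Tile 2: (2,1)->(0,1) = 2
Tile 15: (2,2)->(3,2) = 1
Tile 7: (2,3)->(1,2) = 2
Tile 11: (3,0)->(2,2) = 3
Tile 12: (3,1)->(2,3) = 3
Tile 6: (3,2)->(1,1) = 3
Sum: 2 + 4 + 3 + 3 + 3 + 2 + 2 + 4 + 1 + 2 + 1 + 2 + 3 + 3 + 3 = 38

Answer: 38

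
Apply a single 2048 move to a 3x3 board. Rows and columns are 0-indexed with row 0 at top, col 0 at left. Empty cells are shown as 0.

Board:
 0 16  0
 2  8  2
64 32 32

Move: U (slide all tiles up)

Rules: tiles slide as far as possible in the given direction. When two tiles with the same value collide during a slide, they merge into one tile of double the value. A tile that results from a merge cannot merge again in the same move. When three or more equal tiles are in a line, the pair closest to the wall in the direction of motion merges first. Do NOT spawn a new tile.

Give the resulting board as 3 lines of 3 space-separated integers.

Answer:  2 16  2
64  8 32
 0 32  0

Derivation:
Slide up:
col 0: [0, 2, 64] -> [2, 64, 0]
col 1: [16, 8, 32] -> [16, 8, 32]
col 2: [0, 2, 32] -> [2, 32, 0]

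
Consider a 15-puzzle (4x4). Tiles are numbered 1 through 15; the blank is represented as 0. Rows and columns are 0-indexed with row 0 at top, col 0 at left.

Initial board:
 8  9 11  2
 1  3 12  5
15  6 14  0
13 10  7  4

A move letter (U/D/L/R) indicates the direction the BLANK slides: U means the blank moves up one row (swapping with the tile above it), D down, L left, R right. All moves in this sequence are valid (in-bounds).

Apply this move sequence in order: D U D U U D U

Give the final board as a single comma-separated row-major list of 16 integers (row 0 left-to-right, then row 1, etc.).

After move 1 (D):
 8  9 11  2
 1  3 12  5
15  6 14  4
13 10  7  0

After move 2 (U):
 8  9 11  2
 1  3 12  5
15  6 14  0
13 10  7  4

After move 3 (D):
 8  9 11  2
 1  3 12  5
15  6 14  4
13 10  7  0

After move 4 (U):
 8  9 11  2
 1  3 12  5
15  6 14  0
13 10  7  4

After move 5 (U):
 8  9 11  2
 1  3 12  0
15  6 14  5
13 10  7  4

After move 6 (D):
 8  9 11  2
 1  3 12  5
15  6 14  0
13 10  7  4

After move 7 (U):
 8  9 11  2
 1  3 12  0
15  6 14  5
13 10  7  4

Answer: 8, 9, 11, 2, 1, 3, 12, 0, 15, 6, 14, 5, 13, 10, 7, 4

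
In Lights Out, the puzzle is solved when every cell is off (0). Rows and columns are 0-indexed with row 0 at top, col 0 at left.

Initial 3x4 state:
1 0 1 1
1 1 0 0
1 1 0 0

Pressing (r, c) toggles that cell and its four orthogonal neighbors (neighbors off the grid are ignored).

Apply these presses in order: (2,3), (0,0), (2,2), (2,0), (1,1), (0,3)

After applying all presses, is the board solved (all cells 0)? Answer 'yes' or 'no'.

After press 1 at (2,3):
1 0 1 1
1 1 0 1
1 1 1 1

After press 2 at (0,0):
0 1 1 1
0 1 0 1
1 1 1 1

After press 3 at (2,2):
0 1 1 1
0 1 1 1
1 0 0 0

After press 4 at (2,0):
0 1 1 1
1 1 1 1
0 1 0 0

After press 5 at (1,1):
0 0 1 1
0 0 0 1
0 0 0 0

After press 6 at (0,3):
0 0 0 0
0 0 0 0
0 0 0 0

Lights still on: 0

Answer: yes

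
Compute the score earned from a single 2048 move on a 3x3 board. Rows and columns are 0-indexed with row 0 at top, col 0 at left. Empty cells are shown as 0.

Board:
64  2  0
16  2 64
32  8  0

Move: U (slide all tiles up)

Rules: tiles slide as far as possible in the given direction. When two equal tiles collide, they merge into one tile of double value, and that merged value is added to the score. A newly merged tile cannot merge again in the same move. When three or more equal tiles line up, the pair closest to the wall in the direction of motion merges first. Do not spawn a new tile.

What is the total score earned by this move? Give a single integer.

Slide up:
col 0: [64, 16, 32] -> [64, 16, 32]  score +0 (running 0)
col 1: [2, 2, 8] -> [4, 8, 0]  score +4 (running 4)
col 2: [0, 64, 0] -> [64, 0, 0]  score +0 (running 4)
Board after move:
64  4 64
16  8  0
32  0  0

Answer: 4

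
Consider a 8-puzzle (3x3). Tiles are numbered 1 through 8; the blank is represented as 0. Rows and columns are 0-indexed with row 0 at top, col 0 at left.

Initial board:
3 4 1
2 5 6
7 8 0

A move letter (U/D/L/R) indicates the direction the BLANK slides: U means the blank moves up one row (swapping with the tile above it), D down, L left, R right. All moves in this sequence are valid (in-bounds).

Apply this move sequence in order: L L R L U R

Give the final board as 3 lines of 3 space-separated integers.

After move 1 (L):
3 4 1
2 5 6
7 0 8

After move 2 (L):
3 4 1
2 5 6
0 7 8

After move 3 (R):
3 4 1
2 5 6
7 0 8

After move 4 (L):
3 4 1
2 5 6
0 7 8

After move 5 (U):
3 4 1
0 5 6
2 7 8

After move 6 (R):
3 4 1
5 0 6
2 7 8

Answer: 3 4 1
5 0 6
2 7 8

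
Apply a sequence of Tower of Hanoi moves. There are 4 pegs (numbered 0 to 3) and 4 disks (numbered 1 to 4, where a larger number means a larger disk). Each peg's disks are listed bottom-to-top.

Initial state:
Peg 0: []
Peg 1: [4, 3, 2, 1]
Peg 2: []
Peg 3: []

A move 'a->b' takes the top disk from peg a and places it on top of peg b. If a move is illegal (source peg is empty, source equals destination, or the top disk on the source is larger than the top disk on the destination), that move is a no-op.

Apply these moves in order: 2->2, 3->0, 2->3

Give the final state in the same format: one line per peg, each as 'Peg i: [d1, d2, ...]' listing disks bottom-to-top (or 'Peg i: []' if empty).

Answer: Peg 0: []
Peg 1: [4, 3, 2, 1]
Peg 2: []
Peg 3: []

Derivation:
After move 1 (2->2):
Peg 0: []
Peg 1: [4, 3, 2, 1]
Peg 2: []
Peg 3: []

After move 2 (3->0):
Peg 0: []
Peg 1: [4, 3, 2, 1]
Peg 2: []
Peg 3: []

After move 3 (2->3):
Peg 0: []
Peg 1: [4, 3, 2, 1]
Peg 2: []
Peg 3: []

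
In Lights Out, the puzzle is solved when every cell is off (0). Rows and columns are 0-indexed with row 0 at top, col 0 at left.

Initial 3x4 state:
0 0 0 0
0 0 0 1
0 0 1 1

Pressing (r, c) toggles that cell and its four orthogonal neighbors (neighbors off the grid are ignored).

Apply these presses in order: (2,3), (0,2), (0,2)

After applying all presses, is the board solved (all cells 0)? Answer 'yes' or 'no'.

Answer: yes

Derivation:
After press 1 at (2,3):
0 0 0 0
0 0 0 0
0 0 0 0

After press 2 at (0,2):
0 1 1 1
0 0 1 0
0 0 0 0

After press 3 at (0,2):
0 0 0 0
0 0 0 0
0 0 0 0

Lights still on: 0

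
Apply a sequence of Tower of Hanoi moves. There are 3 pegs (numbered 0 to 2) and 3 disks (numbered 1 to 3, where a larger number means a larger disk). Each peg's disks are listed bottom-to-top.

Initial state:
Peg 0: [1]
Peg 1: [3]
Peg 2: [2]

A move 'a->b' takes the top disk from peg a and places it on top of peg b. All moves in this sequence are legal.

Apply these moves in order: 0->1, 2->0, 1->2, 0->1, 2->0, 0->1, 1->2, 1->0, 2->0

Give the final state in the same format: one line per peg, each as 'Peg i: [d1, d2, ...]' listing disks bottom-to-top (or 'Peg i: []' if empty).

After move 1 (0->1):
Peg 0: []
Peg 1: [3, 1]
Peg 2: [2]

After move 2 (2->0):
Peg 0: [2]
Peg 1: [3, 1]
Peg 2: []

After move 3 (1->2):
Peg 0: [2]
Peg 1: [3]
Peg 2: [1]

After move 4 (0->1):
Peg 0: []
Peg 1: [3, 2]
Peg 2: [1]

After move 5 (2->0):
Peg 0: [1]
Peg 1: [3, 2]
Peg 2: []

After move 6 (0->1):
Peg 0: []
Peg 1: [3, 2, 1]
Peg 2: []

After move 7 (1->2):
Peg 0: []
Peg 1: [3, 2]
Peg 2: [1]

After move 8 (1->0):
Peg 0: [2]
Peg 1: [3]
Peg 2: [1]

After move 9 (2->0):
Peg 0: [2, 1]
Peg 1: [3]
Peg 2: []

Answer: Peg 0: [2, 1]
Peg 1: [3]
Peg 2: []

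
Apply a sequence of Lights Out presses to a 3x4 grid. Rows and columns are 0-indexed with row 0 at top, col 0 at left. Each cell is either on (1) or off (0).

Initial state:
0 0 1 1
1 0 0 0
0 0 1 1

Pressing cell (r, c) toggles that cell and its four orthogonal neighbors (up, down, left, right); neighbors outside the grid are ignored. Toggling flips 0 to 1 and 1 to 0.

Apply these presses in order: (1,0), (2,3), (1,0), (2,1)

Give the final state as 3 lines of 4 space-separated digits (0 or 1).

After press 1 at (1,0):
1 0 1 1
0 1 0 0
1 0 1 1

After press 2 at (2,3):
1 0 1 1
0 1 0 1
1 0 0 0

After press 3 at (1,0):
0 0 1 1
1 0 0 1
0 0 0 0

After press 4 at (2,1):
0 0 1 1
1 1 0 1
1 1 1 0

Answer: 0 0 1 1
1 1 0 1
1 1 1 0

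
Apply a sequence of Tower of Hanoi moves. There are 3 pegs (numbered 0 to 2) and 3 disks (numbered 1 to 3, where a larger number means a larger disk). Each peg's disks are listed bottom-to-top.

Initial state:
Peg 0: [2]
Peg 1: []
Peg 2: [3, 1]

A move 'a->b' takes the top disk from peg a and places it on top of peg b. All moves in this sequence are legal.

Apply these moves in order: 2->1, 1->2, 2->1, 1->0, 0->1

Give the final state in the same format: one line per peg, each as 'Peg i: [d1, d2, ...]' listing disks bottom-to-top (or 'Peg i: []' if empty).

Answer: Peg 0: [2]
Peg 1: [1]
Peg 2: [3]

Derivation:
After move 1 (2->1):
Peg 0: [2]
Peg 1: [1]
Peg 2: [3]

After move 2 (1->2):
Peg 0: [2]
Peg 1: []
Peg 2: [3, 1]

After move 3 (2->1):
Peg 0: [2]
Peg 1: [1]
Peg 2: [3]

After move 4 (1->0):
Peg 0: [2, 1]
Peg 1: []
Peg 2: [3]

After move 5 (0->1):
Peg 0: [2]
Peg 1: [1]
Peg 2: [3]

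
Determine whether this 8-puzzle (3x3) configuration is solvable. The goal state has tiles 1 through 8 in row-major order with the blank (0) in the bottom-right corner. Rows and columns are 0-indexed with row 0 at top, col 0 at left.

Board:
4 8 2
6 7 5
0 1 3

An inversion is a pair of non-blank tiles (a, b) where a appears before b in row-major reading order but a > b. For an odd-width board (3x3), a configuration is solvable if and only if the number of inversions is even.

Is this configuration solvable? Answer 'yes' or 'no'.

Answer: yes

Derivation:
Inversions (pairs i<j in row-major order where tile[i] > tile[j] > 0): 18
18 is even, so the puzzle is solvable.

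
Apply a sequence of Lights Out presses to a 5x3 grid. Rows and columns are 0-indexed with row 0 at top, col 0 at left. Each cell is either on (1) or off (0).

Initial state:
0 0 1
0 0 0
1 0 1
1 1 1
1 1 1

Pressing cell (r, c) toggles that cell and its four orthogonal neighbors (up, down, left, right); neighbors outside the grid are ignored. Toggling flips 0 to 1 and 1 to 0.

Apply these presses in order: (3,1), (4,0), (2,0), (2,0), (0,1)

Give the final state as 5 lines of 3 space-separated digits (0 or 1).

After press 1 at (3,1):
0 0 1
0 0 0
1 1 1
0 0 0
1 0 1

After press 2 at (4,0):
0 0 1
0 0 0
1 1 1
1 0 0
0 1 1

After press 3 at (2,0):
0 0 1
1 0 0
0 0 1
0 0 0
0 1 1

After press 4 at (2,0):
0 0 1
0 0 0
1 1 1
1 0 0
0 1 1

After press 5 at (0,1):
1 1 0
0 1 0
1 1 1
1 0 0
0 1 1

Answer: 1 1 0
0 1 0
1 1 1
1 0 0
0 1 1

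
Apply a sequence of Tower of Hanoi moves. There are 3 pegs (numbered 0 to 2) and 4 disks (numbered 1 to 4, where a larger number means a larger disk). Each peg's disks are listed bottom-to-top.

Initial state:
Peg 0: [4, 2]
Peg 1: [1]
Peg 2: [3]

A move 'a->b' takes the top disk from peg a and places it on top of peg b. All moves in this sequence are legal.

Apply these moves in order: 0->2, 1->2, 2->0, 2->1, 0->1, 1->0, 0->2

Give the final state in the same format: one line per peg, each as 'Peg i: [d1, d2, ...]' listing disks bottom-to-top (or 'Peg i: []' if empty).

Answer: Peg 0: [4]
Peg 1: [2]
Peg 2: [3, 1]

Derivation:
After move 1 (0->2):
Peg 0: [4]
Peg 1: [1]
Peg 2: [3, 2]

After move 2 (1->2):
Peg 0: [4]
Peg 1: []
Peg 2: [3, 2, 1]

After move 3 (2->0):
Peg 0: [4, 1]
Peg 1: []
Peg 2: [3, 2]

After move 4 (2->1):
Peg 0: [4, 1]
Peg 1: [2]
Peg 2: [3]

After move 5 (0->1):
Peg 0: [4]
Peg 1: [2, 1]
Peg 2: [3]

After move 6 (1->0):
Peg 0: [4, 1]
Peg 1: [2]
Peg 2: [3]

After move 7 (0->2):
Peg 0: [4]
Peg 1: [2]
Peg 2: [3, 1]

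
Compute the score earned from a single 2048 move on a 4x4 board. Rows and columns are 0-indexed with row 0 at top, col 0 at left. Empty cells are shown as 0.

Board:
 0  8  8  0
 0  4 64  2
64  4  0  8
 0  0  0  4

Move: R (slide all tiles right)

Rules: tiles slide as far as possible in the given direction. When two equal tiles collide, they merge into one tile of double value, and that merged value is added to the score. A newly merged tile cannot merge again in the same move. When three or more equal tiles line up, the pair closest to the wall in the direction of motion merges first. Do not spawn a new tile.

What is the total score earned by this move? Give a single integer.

Slide right:
row 0: [0, 8, 8, 0] -> [0, 0, 0, 16]  score +16 (running 16)
row 1: [0, 4, 64, 2] -> [0, 4, 64, 2]  score +0 (running 16)
row 2: [64, 4, 0, 8] -> [0, 64, 4, 8]  score +0 (running 16)
row 3: [0, 0, 0, 4] -> [0, 0, 0, 4]  score +0 (running 16)
Board after move:
 0  0  0 16
 0  4 64  2
 0 64  4  8
 0  0  0  4

Answer: 16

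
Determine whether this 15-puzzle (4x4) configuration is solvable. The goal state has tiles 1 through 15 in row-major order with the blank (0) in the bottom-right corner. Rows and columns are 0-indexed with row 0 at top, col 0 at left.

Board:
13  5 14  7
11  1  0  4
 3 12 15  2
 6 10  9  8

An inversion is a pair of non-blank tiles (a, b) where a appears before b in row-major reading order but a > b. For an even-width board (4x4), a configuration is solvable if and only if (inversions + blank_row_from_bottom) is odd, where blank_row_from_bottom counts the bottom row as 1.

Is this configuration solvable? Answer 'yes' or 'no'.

Inversions: 56
Blank is in row 1 (0-indexed from top), which is row 3 counting from the bottom (bottom = 1).
56 + 3 = 59, which is odd, so the puzzle is solvable.

Answer: yes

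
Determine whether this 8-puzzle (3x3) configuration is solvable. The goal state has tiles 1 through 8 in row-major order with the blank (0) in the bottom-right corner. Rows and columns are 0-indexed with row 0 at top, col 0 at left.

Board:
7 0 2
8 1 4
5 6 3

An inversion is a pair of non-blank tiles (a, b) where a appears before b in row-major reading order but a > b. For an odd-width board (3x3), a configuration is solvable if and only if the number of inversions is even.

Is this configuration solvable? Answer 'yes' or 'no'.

Inversions (pairs i<j in row-major order where tile[i] > tile[j] > 0): 15
15 is odd, so the puzzle is not solvable.

Answer: no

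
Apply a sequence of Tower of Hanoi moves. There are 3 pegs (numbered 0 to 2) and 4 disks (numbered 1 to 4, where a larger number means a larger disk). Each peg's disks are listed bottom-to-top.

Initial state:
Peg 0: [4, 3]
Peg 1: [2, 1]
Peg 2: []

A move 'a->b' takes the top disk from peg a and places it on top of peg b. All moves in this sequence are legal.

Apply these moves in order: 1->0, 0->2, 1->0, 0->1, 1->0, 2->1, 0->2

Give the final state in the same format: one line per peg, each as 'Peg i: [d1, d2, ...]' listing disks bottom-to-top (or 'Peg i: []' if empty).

After move 1 (1->0):
Peg 0: [4, 3, 1]
Peg 1: [2]
Peg 2: []

After move 2 (0->2):
Peg 0: [4, 3]
Peg 1: [2]
Peg 2: [1]

After move 3 (1->0):
Peg 0: [4, 3, 2]
Peg 1: []
Peg 2: [1]

After move 4 (0->1):
Peg 0: [4, 3]
Peg 1: [2]
Peg 2: [1]

After move 5 (1->0):
Peg 0: [4, 3, 2]
Peg 1: []
Peg 2: [1]

After move 6 (2->1):
Peg 0: [4, 3, 2]
Peg 1: [1]
Peg 2: []

After move 7 (0->2):
Peg 0: [4, 3]
Peg 1: [1]
Peg 2: [2]

Answer: Peg 0: [4, 3]
Peg 1: [1]
Peg 2: [2]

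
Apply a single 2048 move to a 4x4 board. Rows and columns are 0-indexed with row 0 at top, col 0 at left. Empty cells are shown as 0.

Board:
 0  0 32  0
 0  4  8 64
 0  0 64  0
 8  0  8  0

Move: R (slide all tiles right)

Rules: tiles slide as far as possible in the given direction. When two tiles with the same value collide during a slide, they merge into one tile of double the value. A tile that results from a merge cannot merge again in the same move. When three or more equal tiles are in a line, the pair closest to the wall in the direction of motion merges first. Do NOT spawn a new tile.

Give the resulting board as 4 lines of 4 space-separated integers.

Slide right:
row 0: [0, 0, 32, 0] -> [0, 0, 0, 32]
row 1: [0, 4, 8, 64] -> [0, 4, 8, 64]
row 2: [0, 0, 64, 0] -> [0, 0, 0, 64]
row 3: [8, 0, 8, 0] -> [0, 0, 0, 16]

Answer:  0  0  0 32
 0  4  8 64
 0  0  0 64
 0  0  0 16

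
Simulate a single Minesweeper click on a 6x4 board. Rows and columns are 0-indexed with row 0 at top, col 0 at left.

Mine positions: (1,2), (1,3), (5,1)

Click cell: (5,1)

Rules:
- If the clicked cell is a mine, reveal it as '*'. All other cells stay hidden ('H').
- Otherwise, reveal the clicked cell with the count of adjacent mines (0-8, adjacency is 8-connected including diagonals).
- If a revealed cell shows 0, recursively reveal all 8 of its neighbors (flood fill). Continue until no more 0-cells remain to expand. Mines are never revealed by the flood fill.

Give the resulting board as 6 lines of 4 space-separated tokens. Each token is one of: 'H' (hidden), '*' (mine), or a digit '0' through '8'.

H H H H
H H H H
H H H H
H H H H
H H H H
H * H H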